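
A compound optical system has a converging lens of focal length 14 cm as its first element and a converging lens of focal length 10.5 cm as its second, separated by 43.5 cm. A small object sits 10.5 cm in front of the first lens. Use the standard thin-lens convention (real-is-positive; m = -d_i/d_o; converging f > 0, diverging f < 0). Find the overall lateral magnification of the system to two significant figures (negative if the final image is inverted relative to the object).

Applying the thin-lens equation to the first lens, 1/14 = 1/10.5 + 1/d_i1, which gives d_i1 = -42.000 cm.
Its lateral magnification is m_1 = -d_i1/d_o1 = -(-42.000)/10.5 = 4.0000.
The intermediate image is virtual, 42.000 cm to the left of lens 1, so d_o2 = L - d_i1 = 43.5 - (-42.000) = 85.500 cm.
Applying the thin-lens equation again with f_2 = 10.5 cm and d_o2 = 85.500 cm gives d_i2 = 11.970 cm.
m_2 = -(11.970)/(85.500) = -0.1400.
Overall magnification: m = m_1 m_2 = -0.5600.

-0.56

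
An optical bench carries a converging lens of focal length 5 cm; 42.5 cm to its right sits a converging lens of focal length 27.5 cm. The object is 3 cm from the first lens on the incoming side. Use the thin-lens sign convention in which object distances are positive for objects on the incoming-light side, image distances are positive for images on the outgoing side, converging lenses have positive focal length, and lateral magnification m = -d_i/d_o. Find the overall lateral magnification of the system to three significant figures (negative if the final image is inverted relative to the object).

-3.06

Applying the thin-lens equation to the first lens, 1/5 = 1/3 + 1/d_i1, which gives d_i1 = -7.500 cm.
Its lateral magnification is m_1 = -d_i1/d_o1 = -(-7.500)/3 = 2.5000.
The intermediate image is virtual, 7.500 cm to the left of lens 1, so d_o2 = L - d_i1 = 42.5 - (-7.500) = 50.000 cm.
Applying the thin-lens equation again with f_2 = 27.5 cm and d_o2 = 50.000 cm gives d_i2 = 61.111 cm.
m_2 = -(61.111)/(50.000) = -1.2222.
Overall magnification: m = m_1 m_2 = -3.0556.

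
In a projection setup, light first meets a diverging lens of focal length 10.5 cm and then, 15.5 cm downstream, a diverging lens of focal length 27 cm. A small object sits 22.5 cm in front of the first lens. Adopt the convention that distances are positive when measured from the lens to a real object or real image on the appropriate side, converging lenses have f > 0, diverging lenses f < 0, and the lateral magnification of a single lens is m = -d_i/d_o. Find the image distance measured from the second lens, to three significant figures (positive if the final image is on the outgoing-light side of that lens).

-12.3 cm

Applying the thin-lens equation to the first lens, 1/(-10.5) = 1/22.5 + 1/d_i1, which gives d_i1 = -7.159 cm.
With d_i1 < 0 the first image is virtual and lies on the object side; the object distance for lens 2 is d_o2 = 15.5 - (-7.159) = 22.659 cm.
Applying the thin-lens equation again with f_2 = -27 cm and d_o2 = 22.659 cm gives d_i2 = -12.320 cm.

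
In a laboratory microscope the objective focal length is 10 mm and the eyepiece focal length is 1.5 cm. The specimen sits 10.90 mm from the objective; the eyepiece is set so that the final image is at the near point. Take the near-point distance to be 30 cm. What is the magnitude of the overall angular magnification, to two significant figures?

230

Convert to cm: f_obj = 10 mm = 1 cm; d_o = 10.90 mm = 1.09 cm.
Objective: 1/d_i = 1/f_obj - 1/d_o = 1/1 - 1/1.09 = 0.08257 cm^-1, so d_i = 12.111 cm.
m_obj = -d_i/d_o = -12.111/1.09 = -11.111.
Eyepiece angular magnification (image at near point): M_eye = 1 + D/f_e = 1 + 30/1.5 = 21.000.
Overall M = m_obj x M_eye = (-11.111)(21.000) = -233.33.
|M| = 233.33.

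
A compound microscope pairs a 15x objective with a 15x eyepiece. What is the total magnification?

225

The overall magnification of a compound microscope is the product of the objective and eyepiece magnifications:
M = M_obj x M_eye = 15 x 15 = 225.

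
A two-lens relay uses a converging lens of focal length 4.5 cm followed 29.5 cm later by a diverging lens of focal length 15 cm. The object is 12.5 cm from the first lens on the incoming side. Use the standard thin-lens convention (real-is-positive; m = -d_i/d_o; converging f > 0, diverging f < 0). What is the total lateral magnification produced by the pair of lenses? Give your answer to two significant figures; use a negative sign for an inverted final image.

Lens 1: 1/d_i1 = 1/f_1 - 1/d_o1 = 1/4.5 - 1/12.5 = 0.14222 cm^-1, so d_i1 = 7.031 cm.
m_1 = -(7.031)/12.5 = -0.5625.
The intermediate image is 7.031 cm to the right of lens 1, so d_o2 = L - d_i1 = 29.5 - 7.031 = 22.469 cm.
Lens 2: 1/d_i2 = 1/f_2 - 1/d_o2 = 1/(-15) - 1/(22.469) = -0.11117 cm^-1, so d_i2 = -8.995 cm.
m_2 = -(-8.995)/(22.469) = 0.4003.
Total m = m_1 x m_2 = (-0.5625)(0.4003) = -0.2252.

-0.23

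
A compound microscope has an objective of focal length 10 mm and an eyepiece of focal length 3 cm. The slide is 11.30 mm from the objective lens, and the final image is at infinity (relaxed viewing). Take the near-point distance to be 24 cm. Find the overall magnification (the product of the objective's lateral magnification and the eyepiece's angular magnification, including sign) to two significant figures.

-62

Convert to cm: f_obj = 10 mm = 1 cm; d_o = 11.30 mm = 1.13 cm.
Objective: 1/d_i = 1/f_obj - 1/d_o = 1/1 - 1/1.13 = 0.11504 cm^-1, so d_i = 8.692 cm.
m_obj = -d_i/d_o = -8.692/1.13 = -7.692.
Eyepiece angular magnification (image at infinity): M_eye = D/f_e = 24/3 = 8.000.
Overall M = m_obj x M_eye = (-7.692)(8.000) = -61.54.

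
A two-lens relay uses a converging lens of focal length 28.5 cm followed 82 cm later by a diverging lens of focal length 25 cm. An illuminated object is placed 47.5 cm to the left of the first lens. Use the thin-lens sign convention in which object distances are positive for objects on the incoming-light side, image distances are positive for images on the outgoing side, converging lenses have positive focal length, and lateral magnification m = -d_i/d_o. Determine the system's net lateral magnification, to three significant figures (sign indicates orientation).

Applying the thin-lens equation to the first lens, 1/28.5 = 1/47.5 + 1/d_i1, which gives d_i1 = 71.250 cm.
Its lateral magnification is m_1 = -d_i1/d_o1 = -(71.250)/47.5 = -1.5000.
The intermediate image is 71.250 cm to the right of lens 1, so d_o2 = L - d_i1 = 82 - 71.250 = 10.750 cm.
Applying the thin-lens equation again with f_2 = -25 cm and d_o2 = 10.750 cm gives d_i2 = -7.517 cm.
m_2 = -(-7.517)/(10.750) = 0.6993.
Overall magnification: m = m_1 m_2 = -1.0490.

-1.05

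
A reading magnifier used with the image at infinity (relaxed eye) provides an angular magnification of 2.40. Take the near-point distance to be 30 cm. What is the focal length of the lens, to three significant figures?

For the image at infinity, M = D/f.
f = D/M = 30/2.4 = 12.500 cm.

12.5 cm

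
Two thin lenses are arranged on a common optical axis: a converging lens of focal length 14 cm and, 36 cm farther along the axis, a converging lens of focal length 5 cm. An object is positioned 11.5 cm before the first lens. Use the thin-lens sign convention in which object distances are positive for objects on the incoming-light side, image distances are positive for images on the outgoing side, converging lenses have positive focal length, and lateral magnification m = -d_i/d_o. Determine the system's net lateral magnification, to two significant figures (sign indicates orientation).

-0.29

Lens 1: 1/d_i1 = 1/f_1 - 1/d_o1 = 1/14 - 1/11.5 = -0.01553 cm^-1, so d_i1 = -64.400 cm.
m_1 = -(-64.400)/11.5 = 5.6000.
With d_i1 < 0 the first image is virtual and lies on the object side; the object distance for lens 2 is d_o2 = 36 - (-64.400) = 100.400 cm.
Lens 2: 1/d_i2 = 1/f_2 - 1/d_o2 = 1/5 - 1/(100.400) = 0.19004 cm^-1, so d_i2 = 5.262 cm.
m_2 = -(5.262)/(100.400) = -0.0524.
Overall magnification: m = m_1 m_2 = -0.2935.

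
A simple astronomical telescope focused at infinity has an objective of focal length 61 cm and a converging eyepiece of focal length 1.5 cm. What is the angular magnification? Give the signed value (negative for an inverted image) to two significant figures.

-41

M = -f_obj/f_eye = -61/(1.5) = -40.667.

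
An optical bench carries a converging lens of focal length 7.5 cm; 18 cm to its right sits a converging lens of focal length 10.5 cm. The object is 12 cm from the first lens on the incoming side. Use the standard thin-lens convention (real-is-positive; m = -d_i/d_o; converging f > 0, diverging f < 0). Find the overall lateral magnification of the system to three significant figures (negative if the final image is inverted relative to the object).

Applying the thin-lens equation to the first lens, 1/7.5 = 1/12 + 1/d_i1, which gives d_i1 = 20.000 cm.
Its lateral magnification is m_1 = -d_i1/d_o1 = -(20.000)/12 = -1.6667.
Since 20.000 cm > 18 cm, the first image lies past the second lens and serves as a virtual object: d_o2 = L - d_i1 = -2.000 cm.
Applying the thin-lens equation again with f_2 = 10.5 cm and d_o2 = -2.000 cm gives d_i2 = 1.680 cm.
m_2 = -(1.680)/(-2.000) = 0.8400.
Total m = m_1 x m_2 = (-1.6667)(0.8400) = -1.4000.

-1.40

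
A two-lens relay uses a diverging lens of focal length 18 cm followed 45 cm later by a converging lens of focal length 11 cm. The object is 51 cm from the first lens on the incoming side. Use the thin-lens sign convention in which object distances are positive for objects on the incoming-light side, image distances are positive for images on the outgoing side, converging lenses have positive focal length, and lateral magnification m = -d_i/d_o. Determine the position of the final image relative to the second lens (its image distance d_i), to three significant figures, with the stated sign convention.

13.6 cm

First lens: d_i1 = 1/(1/(-18) - 1/51) = -13.304 cm.
With d_i1 < 0 the first image is virtual and lies on the object side; the object distance for lens 2 is d_o2 = 45 - (-13.304) = 58.304 cm.
Second lens: d_i2 = 1/(1/11 - 1/(58.304)) = 13.558 cm.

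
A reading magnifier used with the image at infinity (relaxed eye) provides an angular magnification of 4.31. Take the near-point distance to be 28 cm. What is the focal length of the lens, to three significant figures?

6.50 cm

For the image at infinity, M = D/f.
f = D/M = 28/4.31 = 6.497 cm.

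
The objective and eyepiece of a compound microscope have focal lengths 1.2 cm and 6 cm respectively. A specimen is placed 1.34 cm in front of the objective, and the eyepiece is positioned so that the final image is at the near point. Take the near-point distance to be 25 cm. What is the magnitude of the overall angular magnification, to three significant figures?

Objective: 1/d_i = 1/f_obj - 1/d_o = 1/1.2 - 1/1.34 = 0.08706 cm^-1, so d_i = 11.486 cm.
m_obj = -d_i/d_o = -11.486/1.34 = -8.571.
Eyepiece angular magnification (image at near point): M_eye = 1 + D/f_e = 1 + 25/6 = 5.167.
Overall M = m_obj x M_eye = (-8.571)(5.167) = -44.29.
|M| = 44.29.

44.3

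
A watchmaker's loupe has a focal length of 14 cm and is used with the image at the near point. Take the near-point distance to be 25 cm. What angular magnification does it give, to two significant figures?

M = 1 + D/f = 1 + 25/14 = 2.786.

2.8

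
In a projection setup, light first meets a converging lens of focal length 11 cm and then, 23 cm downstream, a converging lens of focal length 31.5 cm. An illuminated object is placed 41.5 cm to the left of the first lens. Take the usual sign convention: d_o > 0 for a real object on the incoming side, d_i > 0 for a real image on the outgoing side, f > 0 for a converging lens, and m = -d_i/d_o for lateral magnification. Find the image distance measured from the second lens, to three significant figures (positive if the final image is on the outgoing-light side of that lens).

First lens: d_i1 = 1/(1/11 - 1/41.5) = 14.967 cm.
Object distance for lens 2: d_o2 = 23 - 14.967 = 8.033 cm.
Second lens: d_i2 = 1/(1/31.5 - 1/(8.033)) = -10.782 cm.

-10.8 cm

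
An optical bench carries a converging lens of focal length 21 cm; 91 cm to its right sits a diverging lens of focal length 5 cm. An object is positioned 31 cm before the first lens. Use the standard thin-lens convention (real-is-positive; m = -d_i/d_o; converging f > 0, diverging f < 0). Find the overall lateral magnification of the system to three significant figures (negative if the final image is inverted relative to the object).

-0.340

Lens 1: 1/d_i1 = 1/f_1 - 1/d_o1 = 1/21 - 1/31 = 0.01536 cm^-1, so d_i1 = 65.100 cm.
m_1 = -(65.100)/31 = -2.1000.
The intermediate image is 65.100 cm to the right of lens 1, so d_o2 = L - d_i1 = 91 - 65.100 = 25.900 cm.
Lens 2: 1/d_i2 = 1/f_2 - 1/d_o2 = 1/(-5) - 1/(25.900) = -0.23861 cm^-1, so d_i2 = -4.191 cm.
m_2 = -(-4.191)/(25.900) = 0.1618.
The system's lateral magnification is m_1 m_2 = (-2.1000)(0.1618) = -0.3398.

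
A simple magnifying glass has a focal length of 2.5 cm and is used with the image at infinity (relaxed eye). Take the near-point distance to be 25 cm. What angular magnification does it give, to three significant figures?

M = D/f = 25/2.5 = 10.000.

10.0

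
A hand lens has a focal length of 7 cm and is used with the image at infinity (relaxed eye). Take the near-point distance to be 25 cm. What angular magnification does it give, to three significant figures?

3.57

M = D/f = 25/7 = 3.571.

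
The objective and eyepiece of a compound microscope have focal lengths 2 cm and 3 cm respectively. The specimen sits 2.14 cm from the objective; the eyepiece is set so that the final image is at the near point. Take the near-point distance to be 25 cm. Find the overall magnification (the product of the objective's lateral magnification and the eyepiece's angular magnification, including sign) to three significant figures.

-133

Objective: 1/d_i = 1/f_obj - 1/d_o = 1/2 - 1/2.14 = 0.03271 cm^-1, so d_i = 30.571 cm.
m_obj = -d_i/d_o = -30.571/2.14 = -14.286.
Eyepiece angular magnification (image at near point): M_eye = 1 + D/f_e = 1 + 25/3 = 9.333.
Overall M = m_obj x M_eye = (-14.286)(9.333) = -133.33.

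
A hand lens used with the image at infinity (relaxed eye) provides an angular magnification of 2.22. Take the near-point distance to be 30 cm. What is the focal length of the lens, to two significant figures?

14 cm

For the image at infinity, M = D/f.
f = D/M = 30/2.22 = 13.514 cm.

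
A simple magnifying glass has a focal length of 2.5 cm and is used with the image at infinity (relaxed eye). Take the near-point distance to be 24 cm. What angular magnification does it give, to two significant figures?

M = D/f = 24/2.5 = 9.600.

9.6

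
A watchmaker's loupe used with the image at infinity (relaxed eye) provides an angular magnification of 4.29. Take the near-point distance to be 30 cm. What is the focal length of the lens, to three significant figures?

6.99 cm

For the image at infinity, M = D/f.
f = D/M = 30/4.29 = 6.993 cm.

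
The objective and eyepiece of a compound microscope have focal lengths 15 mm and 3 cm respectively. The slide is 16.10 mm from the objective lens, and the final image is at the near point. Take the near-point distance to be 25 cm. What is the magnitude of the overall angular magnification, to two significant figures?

Convert to cm: f_obj = 15 mm = 1.5 cm; d_o = 16.10 mm = 1.61 cm.
Objective: 1/d_i = 1/f_obj - 1/d_o = 1/1.5 - 1/1.61 = 0.04555 cm^-1, so d_i = 21.955 cm.
m_obj = -d_i/d_o = -21.955/1.61 = -13.636.
Eyepiece angular magnification (image at near point): M_eye = 1 + D/f_e = 1 + 25/3 = 9.333.
Overall M = m_obj x M_eye = (-13.636)(9.333) = -127.27.
|M| = 127.27.

130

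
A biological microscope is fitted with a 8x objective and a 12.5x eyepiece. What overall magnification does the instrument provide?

100

The overall magnification of a compound microscope is the product of the objective and eyepiece magnifications:
M = M_obj x M_eye = 8 x 12.5 = 100.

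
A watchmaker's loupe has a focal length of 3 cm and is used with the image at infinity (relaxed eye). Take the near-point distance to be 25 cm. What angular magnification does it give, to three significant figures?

M = D/f = 25/3 = 8.333.

8.33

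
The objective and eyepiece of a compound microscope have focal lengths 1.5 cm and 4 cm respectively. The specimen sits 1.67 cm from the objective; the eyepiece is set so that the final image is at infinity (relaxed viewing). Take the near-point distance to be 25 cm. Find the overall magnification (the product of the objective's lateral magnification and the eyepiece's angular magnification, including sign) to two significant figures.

Objective: 1/d_i = 1/f_obj - 1/d_o = 1/1.5 - 1/1.67 = 0.06786 cm^-1, so d_i = 14.735 cm.
m_obj = -d_i/d_o = -14.735/1.67 = -8.824.
Eyepiece angular magnification (image at infinity): M_eye = D/f_e = 25/4 = 6.250.
Overall M = m_obj x M_eye = (-8.824)(6.250) = -55.15.

-55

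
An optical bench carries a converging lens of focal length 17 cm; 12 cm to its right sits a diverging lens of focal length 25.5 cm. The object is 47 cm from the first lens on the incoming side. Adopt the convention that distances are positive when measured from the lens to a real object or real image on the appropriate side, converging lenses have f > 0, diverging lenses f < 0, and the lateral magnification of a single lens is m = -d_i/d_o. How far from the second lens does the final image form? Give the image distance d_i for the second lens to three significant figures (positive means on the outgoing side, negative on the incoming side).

34.3 cm

First lens: d_i1 = 1/(1/17 - 1/47) = 26.633 cm.
Since 26.633 cm > 12 cm, the first image lies past the second lens and serves as a virtual object: d_o2 = L - d_i1 = -14.633 cm.
Second lens: d_i2 = 1/(1/(-25.5) - 1/(-14.633)) = 34.339 cm.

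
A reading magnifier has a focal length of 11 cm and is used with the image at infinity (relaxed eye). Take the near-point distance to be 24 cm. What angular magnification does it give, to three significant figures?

2.18

M = D/f = 24/11 = 2.182.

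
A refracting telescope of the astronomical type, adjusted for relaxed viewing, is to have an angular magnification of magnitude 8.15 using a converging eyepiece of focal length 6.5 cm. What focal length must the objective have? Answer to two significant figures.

53 cm

|M| = f_obj/|f_eye|, so f_obj = |M| x |f_eye| = 8.15 x 6.5 = 52.975 cm.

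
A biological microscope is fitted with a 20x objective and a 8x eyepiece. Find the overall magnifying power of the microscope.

The overall magnification of a compound microscope is the product of the objective and eyepiece magnifications:
M = M_obj x M_eye = 20 x 8 = 160.

160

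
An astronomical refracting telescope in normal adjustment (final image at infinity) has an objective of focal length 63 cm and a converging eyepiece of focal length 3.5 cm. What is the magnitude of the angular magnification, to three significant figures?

|M| = f_obj/|f_eye| = 63/3.5 = 18.000.

18.0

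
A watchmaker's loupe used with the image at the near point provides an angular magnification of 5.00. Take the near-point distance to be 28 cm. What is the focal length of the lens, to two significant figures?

For the image at the near point, M = 1 + D/f.
f = D/(M - 1) = 28/(5.0 - 1) = 7.000 cm.

7.0 cm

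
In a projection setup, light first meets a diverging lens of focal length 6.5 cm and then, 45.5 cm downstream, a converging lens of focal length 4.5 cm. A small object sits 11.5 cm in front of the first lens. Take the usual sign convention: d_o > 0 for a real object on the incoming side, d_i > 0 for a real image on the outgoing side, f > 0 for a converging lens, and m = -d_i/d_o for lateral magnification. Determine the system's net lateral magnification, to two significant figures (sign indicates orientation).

-0.036

Applying the thin-lens equation to the first lens, 1/(-6.5) = 1/11.5 + 1/d_i1, which gives d_i1 = -4.153 cm.
Its lateral magnification is m_1 = -d_i1/d_o1 = -(-4.153)/11.5 = 0.3611.
The intermediate image is virtual, 4.153 cm to the left of lens 1, so d_o2 = L - d_i1 = 45.5 - (-4.153) = 49.653 cm.
Applying the thin-lens equation again with f_2 = 4.5 cm and d_o2 = 49.653 cm gives d_i2 = 4.948 cm.
m_2 = -(4.948)/(49.653) = -0.0997.
The system's lateral magnification is m_1 m_2 = (0.3611)(-0.0997) = -0.0360.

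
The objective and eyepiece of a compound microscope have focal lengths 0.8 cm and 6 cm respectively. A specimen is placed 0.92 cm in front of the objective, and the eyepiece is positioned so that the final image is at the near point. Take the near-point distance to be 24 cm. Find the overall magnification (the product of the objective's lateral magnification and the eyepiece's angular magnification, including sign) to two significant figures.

-33

Objective: 1/d_i = 1/f_obj - 1/d_o = 1/0.8 - 1/0.92 = 0.16304 cm^-1, so d_i = 6.133 cm.
m_obj = -d_i/d_o = -6.133/0.92 = -6.667.
Eyepiece angular magnification (image at near point): M_eye = 1 + D/f_e = 1 + 24/6 = 5.000.
Overall M = m_obj x M_eye = (-6.667)(5.000) = -33.33.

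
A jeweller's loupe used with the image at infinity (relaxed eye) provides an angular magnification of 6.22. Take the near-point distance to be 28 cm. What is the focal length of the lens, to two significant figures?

4.5 cm

For the image at infinity, M = D/f.
f = D/M = 28/6.22 = 4.502 cm.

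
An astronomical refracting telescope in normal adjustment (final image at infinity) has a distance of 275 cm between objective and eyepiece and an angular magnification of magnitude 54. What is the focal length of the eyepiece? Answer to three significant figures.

5.00 cm

In normal adjustment the tube length equals f_obj + f_eye and |M| = f_obj/f_eye.
So f_obj = 54 f_eye and 54 f_eye + f_eye = 275 cm, giving f_eye = 275/55 = 5.000 cm and f_obj = 270.000 cm.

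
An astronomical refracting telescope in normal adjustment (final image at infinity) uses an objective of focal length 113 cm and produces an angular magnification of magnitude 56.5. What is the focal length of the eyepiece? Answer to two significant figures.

2.0 cm

|M| = f_obj/f_eye, so f_eye = f_obj/|M| = 113/56.5 = 2.000 cm.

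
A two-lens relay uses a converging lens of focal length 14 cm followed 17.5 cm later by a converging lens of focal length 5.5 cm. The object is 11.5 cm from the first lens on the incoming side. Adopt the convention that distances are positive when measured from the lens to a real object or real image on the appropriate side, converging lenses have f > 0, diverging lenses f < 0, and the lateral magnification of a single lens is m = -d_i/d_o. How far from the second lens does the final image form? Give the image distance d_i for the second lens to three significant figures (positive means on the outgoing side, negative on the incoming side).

5.90 cm

Applying the thin-lens equation to the first lens, 1/14 = 1/11.5 + 1/d_i1, which gives d_i1 = -64.400 cm.
The intermediate image is virtual, 64.400 cm to the left of lens 1, so d_o2 = L - d_i1 = 17.5 - (-64.400) = 81.900 cm.
Applying the thin-lens equation again with f_2 = 5.5 cm and d_o2 = 81.900 cm gives d_i2 = 5.896 cm.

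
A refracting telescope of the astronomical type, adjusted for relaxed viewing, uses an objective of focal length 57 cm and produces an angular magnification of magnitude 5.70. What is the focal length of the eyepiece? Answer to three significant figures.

10.0 cm

|M| = f_obj/f_eye, so f_eye = f_obj/|M| = 57/5.7 = 10.000 cm.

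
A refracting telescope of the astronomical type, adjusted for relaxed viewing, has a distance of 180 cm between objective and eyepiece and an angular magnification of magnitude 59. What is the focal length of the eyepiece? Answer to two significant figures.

3.0 cm

In normal adjustment the tube length equals f_obj + f_eye and |M| = f_obj/f_eye.
So f_obj = 59 f_eye and 59 f_eye + f_eye = 180 cm, giving f_eye = 180/60 = 3.000 cm and f_obj = 177.000 cm.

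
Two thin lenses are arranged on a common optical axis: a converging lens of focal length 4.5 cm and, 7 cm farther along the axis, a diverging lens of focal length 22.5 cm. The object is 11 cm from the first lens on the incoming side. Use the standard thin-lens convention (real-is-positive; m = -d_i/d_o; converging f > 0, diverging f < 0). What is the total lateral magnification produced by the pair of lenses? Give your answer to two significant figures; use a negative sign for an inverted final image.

-0.71

Lens 1: 1/d_i1 = 1/f_1 - 1/d_o1 = 1/4.5 - 1/11 = 0.13131 cm^-1, so d_i1 = 7.615 cm.
m_1 = -(7.615)/11 = -0.6923.
Since 7.615 cm > 7 cm, the first image lies past the second lens and serves as a virtual object: d_o2 = L - d_i1 = -0.615 cm.
Lens 2: 1/d_i2 = 1/f_2 - 1/d_o2 = 1/(-22.5) - 1/(-0.615) = 1.58056 cm^-1, so d_i2 = 0.633 cm.
m_2 = -(0.633)/(-0.615) = 1.0281.
Total m = m_1 x m_2 = (-0.6923)(1.0281) = -0.7118.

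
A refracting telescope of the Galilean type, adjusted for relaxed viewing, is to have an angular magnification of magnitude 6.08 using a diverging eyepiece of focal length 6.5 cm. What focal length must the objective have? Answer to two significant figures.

|M| = f_obj/|f_eye|, so f_obj = |M| x |f_eye| = 6.08 x 6.5 = 39.520 cm.

40 cm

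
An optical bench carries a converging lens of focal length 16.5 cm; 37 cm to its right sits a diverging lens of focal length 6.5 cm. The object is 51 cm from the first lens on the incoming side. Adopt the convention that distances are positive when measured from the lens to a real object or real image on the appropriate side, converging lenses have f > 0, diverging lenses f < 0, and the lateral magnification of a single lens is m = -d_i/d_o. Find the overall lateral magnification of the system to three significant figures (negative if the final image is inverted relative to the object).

-0.163

First lens: d_i1 = 1/(1/16.5 - 1/51) = 24.391 cm.
m_1 = -(24.391)/51 = -0.4783.
That image sits 12.609 cm in front of the second lens, so d_o2 = 12.609 cm.
Second lens: d_i2 = 1/(1/(-6.5) - 1/(12.609)) = -4.289 cm.
m_2 = -(-4.289)/(12.609) = 0.3402.
The system's lateral magnification is m_1 m_2 = (-0.4783)(0.3402) = -0.1627.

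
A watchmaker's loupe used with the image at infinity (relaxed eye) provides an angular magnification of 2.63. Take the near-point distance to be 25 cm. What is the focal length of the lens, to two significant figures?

For the image at infinity, M = D/f.
f = D/M = 25/2.63 = 9.506 cm.

9.5 cm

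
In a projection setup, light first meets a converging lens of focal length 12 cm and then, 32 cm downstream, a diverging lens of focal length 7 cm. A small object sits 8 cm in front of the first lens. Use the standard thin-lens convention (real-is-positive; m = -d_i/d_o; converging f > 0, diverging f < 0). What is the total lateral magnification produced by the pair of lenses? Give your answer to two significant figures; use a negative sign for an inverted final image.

0.33

Lens 1: 1/d_i1 = 1/f_1 - 1/d_o1 = 1/12 - 1/8 = -0.04167 cm^-1, so d_i1 = -24.000 cm.
m_1 = -(-24.000)/8 = 3.0000.
The intermediate image is virtual, 24.000 cm to the left of lens 1, so d_o2 = L - d_i1 = 32 - (-24.000) = 56.000 cm.
Lens 2: 1/d_i2 = 1/f_2 - 1/d_o2 = 1/(-7) - 1/(56.000) = -0.16071 cm^-1, so d_i2 = -6.222 cm.
m_2 = -(-6.222)/(56.000) = 0.1111.
The system's lateral magnification is m_1 m_2 = (3.0000)(0.1111) = 0.3333.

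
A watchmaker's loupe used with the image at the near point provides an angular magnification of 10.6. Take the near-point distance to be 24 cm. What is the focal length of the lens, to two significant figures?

2.5 cm

For the image at the near point, M = 1 + D/f.
f = D/(M - 1) = 24/(10.6 - 1) = 2.500 cm.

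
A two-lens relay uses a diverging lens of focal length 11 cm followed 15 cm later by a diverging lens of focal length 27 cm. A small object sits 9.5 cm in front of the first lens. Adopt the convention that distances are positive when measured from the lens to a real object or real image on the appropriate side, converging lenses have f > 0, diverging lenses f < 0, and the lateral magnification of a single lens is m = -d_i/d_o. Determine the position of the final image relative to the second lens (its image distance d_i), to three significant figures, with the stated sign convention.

Lens 1: 1/d_i1 = 1/f_1 - 1/d_o1 = 1/(-11) - 1/9.5 = -0.19617 cm^-1, so d_i1 = -5.098 cm.
The intermediate image is virtual, 5.098 cm to the left of lens 1, so d_o2 = L - d_i1 = 15 - (-5.098) = 20.098 cm.
Lens 2: 1/d_i2 = 1/f_2 - 1/d_o2 = 1/(-27) - 1/(20.098) = -0.08679 cm^-1, so d_i2 = -11.521 cm.

-11.5 cm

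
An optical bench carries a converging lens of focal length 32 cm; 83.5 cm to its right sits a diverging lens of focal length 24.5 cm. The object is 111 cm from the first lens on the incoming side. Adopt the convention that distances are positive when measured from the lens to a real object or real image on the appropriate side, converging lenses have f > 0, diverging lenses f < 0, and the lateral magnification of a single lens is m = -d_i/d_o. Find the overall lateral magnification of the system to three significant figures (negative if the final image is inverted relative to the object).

Lens 1: 1/d_i1 = 1/f_1 - 1/d_o1 = 1/32 - 1/111 = 0.02224 cm^-1, so d_i1 = 44.962 cm.
m_1 = -(44.962)/111 = -0.4051.
Object distance for lens 2: d_o2 = 83.5 - 44.962 = 38.538 cm.
Lens 2: 1/d_i2 = 1/f_2 - 1/d_o2 = 1/(-24.5) - 1/(38.538) = -0.06676 cm^-1, so d_i2 = -14.978 cm.
m_2 = -(-14.978)/(38.538) = 0.3887.
Overall magnification: m = m_1 m_2 = -0.1574.

-0.157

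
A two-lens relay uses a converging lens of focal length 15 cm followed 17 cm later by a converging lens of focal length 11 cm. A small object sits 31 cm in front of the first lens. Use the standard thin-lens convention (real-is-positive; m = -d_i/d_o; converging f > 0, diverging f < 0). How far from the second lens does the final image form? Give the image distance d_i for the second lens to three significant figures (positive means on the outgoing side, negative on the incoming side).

Applying the thin-lens equation to the first lens, 1/15 = 1/31 + 1/d_i1, which gives d_i1 = 29.062 cm.
Since 29.062 cm > 17 cm, the first image lies past the second lens and serves as a virtual object: d_o2 = L - d_i1 = -12.062 cm.
Applying the thin-lens equation again with f_2 = 11 cm and d_o2 = -12.062 cm gives d_i2 = 5.753 cm.

5.75 cm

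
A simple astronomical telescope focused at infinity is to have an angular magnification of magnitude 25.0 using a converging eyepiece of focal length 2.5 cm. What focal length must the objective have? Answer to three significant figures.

|M| = f_obj/|f_eye|, so f_obj = |M| x |f_eye| = 25.0 x 2.5 = 62.500 cm.

62.5 cm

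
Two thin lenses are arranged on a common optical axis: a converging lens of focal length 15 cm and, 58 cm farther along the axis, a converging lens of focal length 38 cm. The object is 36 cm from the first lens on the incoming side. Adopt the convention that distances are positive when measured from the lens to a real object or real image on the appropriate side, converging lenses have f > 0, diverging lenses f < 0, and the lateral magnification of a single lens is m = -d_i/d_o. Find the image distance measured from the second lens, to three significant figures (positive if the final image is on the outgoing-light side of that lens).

Lens 1: 1/d_i1 = 1/f_1 - 1/d_o1 = 1/15 - 1/36 = 0.03889 cm^-1, so d_i1 = 25.714 cm.
That image sits 32.286 cm in front of the second lens, so d_o2 = 32.286 cm.
Lens 2: 1/d_i2 = 1/f_2 - 1/d_o2 = 1/38 - 1/(32.286) = -0.00466 cm^-1, so d_i2 = -214.700 cm.

-215 cm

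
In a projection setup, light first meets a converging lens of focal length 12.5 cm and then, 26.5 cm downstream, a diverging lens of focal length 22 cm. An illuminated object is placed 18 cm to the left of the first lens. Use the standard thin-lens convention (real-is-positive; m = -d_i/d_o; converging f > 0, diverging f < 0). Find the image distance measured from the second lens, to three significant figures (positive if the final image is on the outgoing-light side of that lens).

41.8 cm

Applying the thin-lens equation to the first lens, 1/12.5 = 1/18 + 1/d_i1, which gives d_i1 = 40.909 cm.
This image would form 40.909 cm past lens 1, i.e. 14.409 cm beyond lens 2, so it is a virtual object for lens 2: d_o2 = 26.5 - 40.909 = -14.409 cm.
Applying the thin-lens equation again with f_2 = -22 cm and d_o2 = -14.409 cm gives d_i2 = 41.760 cm.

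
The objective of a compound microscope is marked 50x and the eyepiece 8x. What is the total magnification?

400

The overall magnification of a compound microscope is the product of the objective and eyepiece magnifications:
M = M_obj x M_eye = 50 x 8 = 400.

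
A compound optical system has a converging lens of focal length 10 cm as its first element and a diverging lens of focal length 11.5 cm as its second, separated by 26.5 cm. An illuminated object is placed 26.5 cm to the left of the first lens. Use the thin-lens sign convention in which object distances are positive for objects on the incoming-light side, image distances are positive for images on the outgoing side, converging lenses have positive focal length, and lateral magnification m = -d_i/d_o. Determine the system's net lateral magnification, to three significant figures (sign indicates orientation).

-0.318

Applying the thin-lens equation to the first lens, 1/10 = 1/26.5 + 1/d_i1, which gives d_i1 = 16.061 cm.
Its lateral magnification is m_1 = -d_i1/d_o1 = -(16.061)/26.5 = -0.6061.
Object distance for lens 2: d_o2 = 26.5 - 16.061 = 10.439 cm.
Applying the thin-lens equation again with f_2 = -11.5 cm and d_o2 = 10.439 cm gives d_i2 = -5.472 cm.
m_2 = -(-5.472)/(10.439) = 0.5242.
The system's lateral magnification is m_1 m_2 = (-0.6061)(0.5242) = -0.3177.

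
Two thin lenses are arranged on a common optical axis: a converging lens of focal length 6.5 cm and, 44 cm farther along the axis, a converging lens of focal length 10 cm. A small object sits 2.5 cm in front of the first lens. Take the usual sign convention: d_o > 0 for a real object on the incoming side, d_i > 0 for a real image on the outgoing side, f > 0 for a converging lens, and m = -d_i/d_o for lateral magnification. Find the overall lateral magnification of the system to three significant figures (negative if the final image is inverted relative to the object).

Applying the thin-lens equation to the first lens, 1/6.5 = 1/2.5 + 1/d_i1, which gives d_i1 = -4.062 cm.
Its lateral magnification is m_1 = -d_i1/d_o1 = -(-4.062)/2.5 = 1.6250.
With d_i1 < 0 the first image is virtual and lies on the object side; the object distance for lens 2 is d_o2 = 44 - (-4.062) = 48.062 cm.
Applying the thin-lens equation again with f_2 = 10 cm and d_o2 = 48.062 cm gives d_i2 = 12.627 cm.
m_2 = -(12.627)/(48.062) = -0.2627.
The system's lateral magnification is m_1 m_2 = (1.6250)(-0.2627) = -0.4269.

-0.427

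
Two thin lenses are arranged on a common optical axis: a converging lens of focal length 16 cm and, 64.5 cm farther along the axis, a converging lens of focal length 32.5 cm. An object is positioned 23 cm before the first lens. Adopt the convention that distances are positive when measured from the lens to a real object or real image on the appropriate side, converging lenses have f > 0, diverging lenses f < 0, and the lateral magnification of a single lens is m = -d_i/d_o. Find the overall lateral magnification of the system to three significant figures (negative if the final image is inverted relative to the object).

First lens: d_i1 = 1/(1/16 - 1/23) = 52.571 cm.
m_1 = -(52.571)/23 = -2.2857.
That image sits 11.929 cm in front of the second lens, so d_o2 = 11.929 cm.
Second lens: d_i2 = 1/(1/32.5 - 1/(11.929)) = -18.845 cm.
m_2 = -(-18.845)/(11.929) = 1.5799.
Total m = m_1 x m_2 = (-2.2857)(1.5799) = -3.6111.

-3.61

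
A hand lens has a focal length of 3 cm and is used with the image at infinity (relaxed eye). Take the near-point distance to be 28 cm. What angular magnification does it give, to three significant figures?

9.33

M = D/f = 28/3 = 9.333.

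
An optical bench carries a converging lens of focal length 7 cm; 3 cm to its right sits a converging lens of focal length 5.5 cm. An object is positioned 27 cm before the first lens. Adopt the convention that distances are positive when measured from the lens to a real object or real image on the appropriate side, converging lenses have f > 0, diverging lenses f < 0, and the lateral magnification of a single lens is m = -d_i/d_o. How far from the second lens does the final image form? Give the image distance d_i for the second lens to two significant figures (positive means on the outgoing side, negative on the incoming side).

3.0 cm

First lens: d_i1 = 1/(1/7 - 1/27) = 9.450 cm.
Since 9.450 cm > 3 cm, the first image lies past the second lens and serves as a virtual object: d_o2 = L - d_i1 = -6.450 cm.
Second lens: d_i2 = 1/(1/5.5 - 1/(-6.450)) = 2.969 cm.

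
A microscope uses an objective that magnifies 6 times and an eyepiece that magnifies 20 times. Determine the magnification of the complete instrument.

The overall magnification of a compound microscope is the product of the objective and eyepiece magnifications:
M = M_obj x M_eye = 6 x 20 = 120.

120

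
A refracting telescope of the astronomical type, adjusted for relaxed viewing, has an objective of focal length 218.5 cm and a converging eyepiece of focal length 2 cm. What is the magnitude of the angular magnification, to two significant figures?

110

|M| = f_obj/|f_eye| = 218.5/2 = 109.250.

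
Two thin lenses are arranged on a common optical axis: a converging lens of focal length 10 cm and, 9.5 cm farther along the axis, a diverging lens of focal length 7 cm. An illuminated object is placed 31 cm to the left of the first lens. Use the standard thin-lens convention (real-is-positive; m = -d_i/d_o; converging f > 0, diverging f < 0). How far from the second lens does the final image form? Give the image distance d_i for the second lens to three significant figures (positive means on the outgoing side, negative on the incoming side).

Lens 1: 1/d_i1 = 1/f_1 - 1/d_o1 = 1/10 - 1/31 = 0.06774 cm^-1, so d_i1 = 14.762 cm.
Since 14.762 cm > 9.5 cm, the first image lies past the second lens and serves as a virtual object: d_o2 = L - d_i1 = -5.262 cm.
Lens 2: 1/d_i2 = 1/f_2 - 1/d_o2 = 1/(-7) - 1/(-5.262) = 0.04719 cm^-1, so d_i2 = 21.192 cm.

21.2 cm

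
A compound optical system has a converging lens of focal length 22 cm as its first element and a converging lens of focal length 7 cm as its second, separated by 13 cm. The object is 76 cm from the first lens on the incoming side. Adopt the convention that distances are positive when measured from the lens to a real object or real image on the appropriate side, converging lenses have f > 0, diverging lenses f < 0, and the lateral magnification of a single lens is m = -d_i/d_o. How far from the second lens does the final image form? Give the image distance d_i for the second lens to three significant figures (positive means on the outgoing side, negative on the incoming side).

Applying the thin-lens equation to the first lens, 1/22 = 1/76 + 1/d_i1, which gives d_i1 = 30.963 cm.
Since 30.963 cm > 13 cm, the first image lies past the second lens and serves as a virtual object: d_o2 = L - d_i1 = -17.963 cm.
Applying the thin-lens equation again with f_2 = 7 cm and d_o2 = -17.963 cm gives d_i2 = 5.037 cm.

5.04 cm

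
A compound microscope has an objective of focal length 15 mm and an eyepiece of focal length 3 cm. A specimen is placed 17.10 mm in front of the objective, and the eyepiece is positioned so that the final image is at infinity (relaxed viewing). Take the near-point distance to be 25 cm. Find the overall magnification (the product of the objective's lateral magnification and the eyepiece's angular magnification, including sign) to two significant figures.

Convert to cm: f_obj = 15 mm = 1.5 cm; d_o = 17.10 mm = 1.71 cm.
Objective: 1/d_i = 1/f_obj - 1/d_o = 1/1.5 - 1/1.71 = 0.08187 cm^-1, so d_i = 12.214 cm.
m_obj = -d_i/d_o = -12.214/1.71 = -7.143.
Eyepiece angular magnification (image at infinity): M_eye = D/f_e = 25/3 = 8.333.
Overall M = m_obj x M_eye = (-7.143)(8.333) = -59.52.

-60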